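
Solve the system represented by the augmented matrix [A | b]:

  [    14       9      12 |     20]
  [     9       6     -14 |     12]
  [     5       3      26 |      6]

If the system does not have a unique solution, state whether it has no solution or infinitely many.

Row-reduce:
R1 ← R1 / (14).
R2 ← R2 − 9·R1.
R3 ← R3 − 5·R1.
R2 ← R2 / (3/14).
R1 ← R1 − 9/14·R2.
R3 ← R3 + 3/14·R2.
Row 3 reduces to 0 = -2, a contradiction. The system is inconsistent.

no solution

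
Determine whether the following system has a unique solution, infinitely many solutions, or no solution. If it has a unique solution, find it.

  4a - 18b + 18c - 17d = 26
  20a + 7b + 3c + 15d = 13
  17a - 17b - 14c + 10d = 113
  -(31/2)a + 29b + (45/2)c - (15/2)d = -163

Row-reduce:
R1 ← R1 / (4).
R2 ← R2 − 20·R1.
R3 ← R3 − 17·R1.
R4 ← R4 + 31/2·R1.
R2 ← R2 / (97).
R1 ← R1 + 9/2·R2.
R3 ← R3 − 119/2·R2.
R4 ← R4 + 163/4·R2.
R3 ← R3 / (-3602/97).
R1 ← R1 − 45/97·R3.
R2 ← R2 + 87/97·R3.
R4 ← R4 − 5403/97·R3.
Rank is 3 with 4 unknowns, leaving d free.

infinitely many solutions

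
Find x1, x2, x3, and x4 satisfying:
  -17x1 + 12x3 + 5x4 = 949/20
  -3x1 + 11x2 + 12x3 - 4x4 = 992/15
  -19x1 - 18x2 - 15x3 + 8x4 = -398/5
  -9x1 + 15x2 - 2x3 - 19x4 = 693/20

x1 = -3/5, x2 = 8/3, x3 = 3, x4 = 1/4

Row-reduce the augmented matrix:
R1 ← R1 / (-17).
R2 ← R2 + 3·R1.
R3 ← R3 + 19·R1.
R4 ← R4 + 9·R1.
R2 ← R2 / (11).
R3 ← R3 + 18·R2.
R4 ← R4 − 15·R2.
R3 ← R3 / (-2289/187).
R1 ← R1 + 12/17·R3.
R2 ← R2 − 168/187·R3.
R4 ← R4 + 4082/187·R3.
R4 ← R4 / (-1649/327).
R1 ← R1 − 3/109·R4.
R2 ← R2 + 93/109·R4.
R3 ← R3 − 149/327·R4.
Reading off the reduced rows gives x1 = -3/5, x2 = 8/3, x3 = 3, x4 = 1/4.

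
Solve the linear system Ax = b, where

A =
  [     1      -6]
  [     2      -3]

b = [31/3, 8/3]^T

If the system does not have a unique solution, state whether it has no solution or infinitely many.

From equation 1: x_1 = 31/3 + 6·x_2.
Substitute into equation 2 and solve: x_2 = -2.
Then x_1 = -5/3.

x_1 = -5/3, x_2 = -2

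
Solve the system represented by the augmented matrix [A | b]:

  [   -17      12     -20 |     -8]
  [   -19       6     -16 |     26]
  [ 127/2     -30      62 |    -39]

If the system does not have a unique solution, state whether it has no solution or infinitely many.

no solution

Row-reduce:
R1 ← R1 / (-17).
R2 ← R2 + 19·R1.
R3 ← R3 − 127/2·R1.
R2 ← R2 / (-126/17).
R1 ← R1 + 12/17·R2.
R3 ← R3 − 252/17·R2.
Row 3 reduces to 0 = 1, a contradiction. The system is inconsistent.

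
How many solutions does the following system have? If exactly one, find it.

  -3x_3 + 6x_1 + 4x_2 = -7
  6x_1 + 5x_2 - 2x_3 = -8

Row-reduce:
R1 ← R1 / (6).
R2 ← R2 − 6·R1.
R1 ← R1 − 2/3·R2.
Rank is 2 with 3 unknowns, leaving x_3 free.

infinitely many solutions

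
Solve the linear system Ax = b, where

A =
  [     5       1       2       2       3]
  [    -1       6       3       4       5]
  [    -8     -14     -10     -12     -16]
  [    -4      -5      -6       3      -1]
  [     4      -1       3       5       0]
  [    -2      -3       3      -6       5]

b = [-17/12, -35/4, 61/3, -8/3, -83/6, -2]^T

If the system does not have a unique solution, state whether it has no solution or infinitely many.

Row-reduce the augmented matrix:
R1 ← R1 / (5).
R2 ← R2 + 1·R1.
R3 ← R3 + 8·R1.
R4 ← R4 + 4·R1.
R5 ← R5 − 4·R1.
R6 ← R6 + 2·R1.
R2 ← R2 / (31/5).
R1 ← R1 − 1/5·R2.
R3 ← R3 + 62/5·R2.
R4 ← R4 + 21/5·R2.
R5 ← R5 + 9/5·R2.
R6 ← R6 + 13/5·R2.
Swap R3 and R4.
R3 ← R3 / (-65/31).
R1 ← R1 − 9/31·R3.
R2 ← R2 − 17/31·R3.
R5 ← R5 − 74/31·R3.
R6 ← R6 − 162/31·R3.
Swap R4 and R5.
R4 ← R4 / (173/13).
R1 ← R1 − 17/13·R4.
R2 ← R2 − 35/13·R4.
R3 ← R3 + 47/13·R4.
R6 ← R6 − 202/13·R4.
Swap R5 and R6.
R5 ← R5 / (13401/865).
R1 ← R1 − 548/865·R5.
R2 ← R2 − 1057/865·R5.
R3 ← R3 + 187/173·R5.
R4 ← R4 − 334/865·R5.
R6 reduces to 0 = 0, so the extra equation is consistent.
Reading off the reduced rows gives x_1 = 5/4, x_2 = 4/3, x_3 = -5/2, x_4 = -2, x_5 = 0.

x_1 = 5/4, x_2 = 4/3, x_3 = -5/2, x_4 = -2, x_5 = 0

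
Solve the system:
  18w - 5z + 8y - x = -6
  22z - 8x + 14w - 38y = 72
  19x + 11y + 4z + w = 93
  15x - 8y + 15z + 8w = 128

Row-reduce:
R1 ← R1 / (-1).
R2 ← R2 + 8·R1.
R3 ← R3 − 19·R1.
R4 ← R4 − 15·R1.
R2 ← R2 / (-102).
R1 ← R1 + 8·R2.
R3 ← R3 − 163·R2.
R4 ← R4 − 112·R2.
R3 ← R3 / (412/51).
R1 ← R1 − 7/51·R3.
R2 ← R2 + 31/51·R3.
R4 ← R4 − 412/51·R3.
Row 4 reduces to 0 = -1, a contradiction. The system is inconsistent.

no solution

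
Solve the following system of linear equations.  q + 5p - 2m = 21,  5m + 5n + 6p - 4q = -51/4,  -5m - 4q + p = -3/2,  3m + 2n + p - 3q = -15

m = -3/2, n = -9/4, p = 3, q = 3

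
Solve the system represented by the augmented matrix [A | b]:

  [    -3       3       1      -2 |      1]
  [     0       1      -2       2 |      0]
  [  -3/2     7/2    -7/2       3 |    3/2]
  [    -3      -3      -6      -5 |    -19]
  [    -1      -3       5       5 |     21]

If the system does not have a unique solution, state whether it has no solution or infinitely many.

Row-reduce:
R1 ← R1 / (-3).
R3 ← R3 + 3/2·R1.
R4 ← R4 + 3·R1.
R5 ← R5 + 1·R1.
R1 ← R1 + 1·R2.
R3 ← R3 − 2·R2.
R4 ← R4 + 6·R2.
R5 ← R5 + 4·R2.
Swap R3 and R4.
R3 ← R3 / (-19).
R1 ← R1 + 7/3·R3.
R2 ← R2 + 2·R3.
R5 ← R5 + 10/3·R3.
Swap R4 and R5.
R4 ← R4 / (689/57).
R1 ← R1 − 89/57·R4.
R2 ← R2 − 20/19·R4.
R3 ← R3 + 9/19·R4.
Row 5 reduces to 0 = 1, a contradiction. The system is inconsistent.

no solution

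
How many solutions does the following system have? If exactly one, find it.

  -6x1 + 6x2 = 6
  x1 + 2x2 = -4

Row-reduce the augmented matrix:
R1 ← R1 / (-6).
R2 ← R2 − 1·R1.
R2 ← R2 / (3).
R1 ← R1 + 1·R2.
Reading off the reduced rows gives x1 = -2, x2 = -1.

x1 = -2, x2 = -1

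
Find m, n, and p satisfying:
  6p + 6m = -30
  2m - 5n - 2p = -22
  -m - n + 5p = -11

Row-reduce the augmented matrix:
R1 ← R1 / (6).
R2 ← R2 − 2·R1.
R3 ← R3 + 1·R1.
R2 ← R2 / (-5).
R3 ← R3 + 1·R2.
R3 ← R3 / (34/5).
R1 ← R1 − 1·R3.
R2 ← R2 − 4/5·R3.
Reading off the reduced rows gives m = -3, n = 4, p = -2.

m = -3, n = 4, p = -2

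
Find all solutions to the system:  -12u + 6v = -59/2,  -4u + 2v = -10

no solution

Row-reduce:
R1 ← R1 / (-12).
R2 ← R2 + 4·R1.
Row 2 reduces to 0 = -1/6, a contradiction. The system is inconsistent.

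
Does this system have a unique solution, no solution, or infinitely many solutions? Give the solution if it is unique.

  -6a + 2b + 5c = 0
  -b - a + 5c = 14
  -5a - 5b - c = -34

Row-reduce the augmented matrix:
R1 ← R1 / (-6).
R2 ← R2 + 1·R1.
R3 ← R3 + 5·R1.
R2 ← R2 / (-4/3).
R1 ← R1 + 1/3·R2.
R3 ← R3 + 20/3·R2.
R3 ← R3 / (-26).
R1 ← R1 + 15/8·R3.
R2 ← R2 + 25/8·R3.
Reading off the reduced rows gives a = 4, b = 2, c = 4.

a = 4, b = 2, c = 4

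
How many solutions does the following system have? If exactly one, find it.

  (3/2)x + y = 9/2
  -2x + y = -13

Row-reduce the augmented matrix:
R1 ← R1 / (3/2).
R2 ← R2 + 2·R1.
R2 ← R2 / (7/3).
R1 ← R1 − 2/3·R2.
Reading off the reduced rows gives x = 5, y = -3.

x = 5, y = -3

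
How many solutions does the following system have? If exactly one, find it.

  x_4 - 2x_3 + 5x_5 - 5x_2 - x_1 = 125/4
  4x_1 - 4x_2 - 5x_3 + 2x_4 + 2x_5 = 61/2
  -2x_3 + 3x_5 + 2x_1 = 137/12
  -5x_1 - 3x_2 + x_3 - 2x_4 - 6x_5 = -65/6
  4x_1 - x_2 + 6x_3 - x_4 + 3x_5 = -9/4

x_1 = 1/3, x_2 = -3, x_3 = -2, x_4 = 4/3, x_5 = 9/4

Row-reduce the augmented matrix:
R1 ← R1 / (-1).
R2 ← R2 − 4·R1.
R3 ← R3 − 2·R1.
R4 ← R4 + 5·R1.
R5 ← R5 − 4·R1.
R2 ← R2 / (-24).
R1 ← R1 − 5·R2.
R3 ← R3 + 10·R2.
R4 ← R4 − 22·R2.
R5 ← R5 + 21·R2.
R3 ← R3 / (-7/12).
R1 ← R1 + 17/24·R3.
R2 ← R2 − 13/24·R3.
R4 ← R4 + 11/12·R3.
R5 ← R5 − 75/8·R3.
R4 ← R4 / (-5/7).
R1 ← R1 − 6/7·R4.
R2 ← R2 + 5/7·R4.
R3 ← R3 − 6/7·R4.
R5 ← R5 + 72/7·R4.
R5 ← R5 / (3081/10).
R1 ← R1 + 253/10·R5.
R2 ← R2 − 39/2·R5.
R3 ← R3 + 134/5·R5.
R4 ← R4 − 118/5·R5.
Reading off the reduced rows gives x_1 = 1/3, x_2 = -3, x_3 = -2, x_4 = 4/3, x_5 = 9/4.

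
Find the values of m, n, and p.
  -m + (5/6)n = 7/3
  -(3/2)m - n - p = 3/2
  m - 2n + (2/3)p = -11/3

m = -3/2, n = 1, p = -1/4

Row-reduce the augmented matrix:
R1 ← R1 / (-1).
R2 ← R2 + 3/2·R1.
R3 ← R3 − 1·R1.
R2 ← R2 / (-9/4).
R1 ← R1 + 5/6·R2.
R3 ← R3 + 7/6·R2.
R3 ← R3 / (32/27).
R1 ← R1 − 10/27·R3.
R2 ← R2 − 4/9·R3.
Reading off the reduced rows gives m = -3/2, n = 1, p = -1/4.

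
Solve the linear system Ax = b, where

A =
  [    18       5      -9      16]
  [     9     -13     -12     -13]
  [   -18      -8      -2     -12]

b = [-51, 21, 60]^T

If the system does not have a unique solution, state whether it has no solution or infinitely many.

Row-reduce:
R1 ← R1 / (18).
R2 ← R2 − 9·R1.
R3 ← R3 + 18·R1.
R2 ← R2 / (-31/2).
R1 ← R1 − 5/18·R2.
R3 ← R3 + 3·R2.
R3 ← R3 / (-296/31).
R1 ← R1 + 59/93·R3.
R2 ← R2 − 15/31·R3.
Rank is 3 with 4 unknowns, leaving x_4 free.

infinitely many solutions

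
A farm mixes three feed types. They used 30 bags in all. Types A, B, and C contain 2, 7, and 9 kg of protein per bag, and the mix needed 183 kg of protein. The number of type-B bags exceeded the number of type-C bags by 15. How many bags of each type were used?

Let a = type-A bags, b = type-B bags, c = type-C bags.
  a + b + c = 30
  2a + 7b + 9c = 183
  b - c = 15
Row-reduce the augmented matrix:
R2 ← R2 − 2·R1.
R2 ← R2 / (5).
R1 ← R1 − 1·R2.
R3 ← R3 − 1·R2.
R3 ← R3 / (-12/5).
R1 ← R1 + 2/5·R3.
R2 ← R2 − 7/5·R3.
Reading off the reduced rows gives a = 7, b = 19, c = 4.

type-A bags: 7, type-B bags: 19, type-C bags: 4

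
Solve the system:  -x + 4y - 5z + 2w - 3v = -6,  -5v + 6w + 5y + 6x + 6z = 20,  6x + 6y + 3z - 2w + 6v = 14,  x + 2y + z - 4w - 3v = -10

infinitely many solutions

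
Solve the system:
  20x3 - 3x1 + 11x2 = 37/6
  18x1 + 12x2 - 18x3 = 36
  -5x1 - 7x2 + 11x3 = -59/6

x1 = 2, x2 = 1/2, x3 = 1/3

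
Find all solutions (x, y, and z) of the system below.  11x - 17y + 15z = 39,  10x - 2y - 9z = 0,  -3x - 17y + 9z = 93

x = -3, y = -6, z = -2

Row-reduce the augmented matrix:
R1 ← R1 / (11).
R2 ← R2 − 10·R1.
R3 ← R3 + 3·R1.
R2 ← R2 / (148/11).
R1 ← R1 + 17/11·R2.
R3 ← R3 + 238/11·R2.
R3 ← R3 / (-1725/74).
R1 ← R1 + 183/148·R3.
R2 ← R2 + 249/148·R3.
Reading off the reduced rows gives x = -3, y = -6, z = -2.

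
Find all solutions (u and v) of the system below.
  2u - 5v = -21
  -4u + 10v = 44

no solution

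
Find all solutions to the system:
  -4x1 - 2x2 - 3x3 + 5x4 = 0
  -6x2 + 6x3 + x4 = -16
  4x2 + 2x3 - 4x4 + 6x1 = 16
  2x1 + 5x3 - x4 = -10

x1 = 6, x2 = -1, x3 = -4, x4 = 2

Row-reduce the augmented matrix:
R1 ← R1 / (-4).
R3 ← R3 − 6·R1.
R4 ← R4 − 2·R1.
R2 ← R2 / (-6).
R1 ← R1 − 1/2·R2.
R3 ← R3 − 1·R2.
R4 ← R4 + 1·R2.
R3 ← R3 / (-3/2).
R1 ← R1 − 5/4·R3.
R2 ← R2 + 1·R3.
R4 ← R4 − 5/2·R3.
R4 ← R4 / (67/9).
R1 ← R1 − 17/9·R4.
R2 ← R2 + 47/18·R4.
R3 ← R3 + 22/9·R4.
Reading off the reduced rows gives x1 = 6, x2 = -1, x3 = -4, x4 = 2.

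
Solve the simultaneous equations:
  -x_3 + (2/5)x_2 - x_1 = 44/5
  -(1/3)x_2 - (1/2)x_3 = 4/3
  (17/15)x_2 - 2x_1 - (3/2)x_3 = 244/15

infinitely many solutions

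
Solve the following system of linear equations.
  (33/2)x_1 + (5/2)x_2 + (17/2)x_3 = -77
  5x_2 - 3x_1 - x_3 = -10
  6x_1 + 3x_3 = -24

Row-reduce:
R1 ← R1 / (33/2).
R2 ← R2 + 3·R1.
R3 ← R3 − 6·R1.
R2 ← R2 / (60/11).
R1 ← R1 − 5/33·R2.
R3 ← R3 + 10/11·R2.
Rank is 2 with 3 unknowns, leaving x_3 free.

infinitely many solutions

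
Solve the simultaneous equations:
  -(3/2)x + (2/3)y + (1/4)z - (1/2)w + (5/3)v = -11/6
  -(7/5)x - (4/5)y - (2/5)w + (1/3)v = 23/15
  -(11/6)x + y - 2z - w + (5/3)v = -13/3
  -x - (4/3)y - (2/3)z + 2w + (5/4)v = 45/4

infinitely many solutions

Row-reduce:
R1 ← R1 / (-3/2).
R2 ← R2 + 7/5·R1.
R3 ← R3 + 11/6·R1.
R4 ← R4 + 1·R1.
R2 ← R2 / (-64/45).
R1 ← R1 + 4/9·R2.
R3 ← R3 − 5/27·R2.
R4 ← R4 + 16/9·R2.
R3 ← R3 / (-299/128).
R1 ← R1 + 3/32·R3.
R2 ← R2 − 21/128·R3.
R4 ← R4 + 13/24·R3.
R4 ← R4 / (484/207).
R1 ← R1 − 98/299·R4.
R2 ← R2 + 22/299·R4.
R3 ← R3 − 146/897·R4.
Rank is 4 with 5 unknowns, leaving v free.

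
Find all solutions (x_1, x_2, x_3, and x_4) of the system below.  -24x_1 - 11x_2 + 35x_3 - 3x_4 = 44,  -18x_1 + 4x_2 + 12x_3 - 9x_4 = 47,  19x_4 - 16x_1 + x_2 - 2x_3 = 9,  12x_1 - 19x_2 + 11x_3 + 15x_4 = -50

infinitely many solutions

Row-reduce:
R1 ← R1 / (-24).
R2 ← R2 + 18·R1.
R3 ← R3 + 16·R1.
R4 ← R4 − 12·R1.
R2 ← R2 / (49/4).
R1 ← R1 − 11/24·R2.
R3 ← R3 − 25/3·R2.
R4 ← R4 + 49/2·R2.
R3 ← R3 / (-2299/147).
R1 ← R1 + 136/147·R3.
R2 ← R2 + 57/49·R3.
Rank is 3 with 4 unknowns, leaving x_4 free.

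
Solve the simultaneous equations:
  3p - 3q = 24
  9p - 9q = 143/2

no solution

Row-reduce:
R1 ← R1 / (3).
R2 ← R2 − 9·R1.
Row 2 reduces to 0 = -1/2, a contradiction. The system is inconsistent.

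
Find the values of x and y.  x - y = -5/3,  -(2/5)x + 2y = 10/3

Row-reduce the augmented matrix:
R2 ← R2 + 2/5·R1.
R2 ← R2 / (8/5).
R1 ← R1 + 1·R2.
Reading off the reduced rows gives x = 0, y = 5/3.

x = 0, y = 5/3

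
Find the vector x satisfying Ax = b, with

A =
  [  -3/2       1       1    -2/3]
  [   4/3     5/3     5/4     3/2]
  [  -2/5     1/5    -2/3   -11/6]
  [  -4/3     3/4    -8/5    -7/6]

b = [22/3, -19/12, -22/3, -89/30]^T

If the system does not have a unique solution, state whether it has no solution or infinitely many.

x_1 = -6, x_2 = -2, x_3 = 3, x_4 = 4

Row-reduce the augmented matrix:
R1 ← R1 / (-3/2).
R2 ← R2 − 4/3·R1.
R3 ← R3 + 2/5·R1.
R4 ← R4 + 4/3·R1.
R2 ← R2 / (23/9).
R1 ← R1 + 2/3·R2.
R3 ← R3 + 1/15·R2.
R4 ← R4 + 5/36·R2.
R3 ← R3 / (-1211/1380).
R1 ← R1 + 5/46·R3.
R2 ← R2 − 77/92·R3.
R4 ← R4 + 13097/5520·R3.
R4 ← R4 / (242111/62280).
R1 ← R1 − 3209/3633·R4.
R2 ← R2 + 1247/1038·R4.
R3 ← R3 − 2252/1211·R4.
Reading off the reduced rows gives x_1 = -6, x_2 = -2, x_3 = 3, x_4 = 4.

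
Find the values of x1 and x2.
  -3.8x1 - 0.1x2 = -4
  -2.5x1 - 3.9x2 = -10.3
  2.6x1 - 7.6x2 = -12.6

x1 = 1, x2 = 2

Row-reduce the augmented matrix:
R1 ← R1 / (-19/5).
R2 ← R2 + 5/2·R1.
R3 ← R3 − 13/5·R1.
R2 ← R2 / (-1457/380).
R1 ← R1 − 1/38·R2.
R3 ← R3 + 1457/190·R2.
R3 reduces to 0 = 0, so the extra equation is consistent.
Reading off the reduced rows gives x1 = 1, x2 = 2.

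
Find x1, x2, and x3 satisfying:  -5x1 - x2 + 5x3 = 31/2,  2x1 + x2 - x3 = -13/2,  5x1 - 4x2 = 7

Row-reduce the augmented matrix:
R1 ← R1 / (-5).
R2 ← R2 − 2·R1.
R3 ← R3 − 5·R1.
R2 ← R2 / (3/5).
R1 ← R1 − 1/5·R2.
R3 ← R3 + 5·R2.
R3 ← R3 / (40/3).
R1 ← R1 + 4/3·R3.
R2 ← R2 − 5/3·R3.
Reading off the reduced rows gives x1 = -1, x2 = -3, x3 = 3/2.

x1 = -1, x2 = -3, x3 = 3/2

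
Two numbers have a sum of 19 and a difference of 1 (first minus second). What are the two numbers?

first number: 10, second number: 9

Let x = first number, y = second number.
  x + y = 19
  x - y = 1
From equation 1: x = 19 − y.
Substitute into equation 2 and solve: y = 9.
Then x = 10.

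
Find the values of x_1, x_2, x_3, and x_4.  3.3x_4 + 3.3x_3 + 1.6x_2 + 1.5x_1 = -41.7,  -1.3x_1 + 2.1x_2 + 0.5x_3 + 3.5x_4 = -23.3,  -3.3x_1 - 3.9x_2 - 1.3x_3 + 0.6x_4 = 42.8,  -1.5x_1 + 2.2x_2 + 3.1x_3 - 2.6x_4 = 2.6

Row-reduce the augmented matrix:
R1 ← R1 / (3/2).
R2 ← R2 + 13/10·R1.
R3 ← R3 + 33/10·R1.
R4 ← R4 + 3/2·R1.
R2 ← R2 / (523/150).
R1 ← R1 − 16/15·R2.
R3 ← R3 + 19/50·R2.
R4 ← R4 − 19/5·R2.
R3 ← R3 / (16543/2615).
R1 ← R1 − 613/523·R3.
R2 ← R2 − 504/523·R3.
R4 ← R4 − 1432/523·R3.
R4 ← R4 / (-1643291/165430).
R1 ← R1 + 44017/33086·R4.
R2 ← R2 − 8622/16543·R4.
R3 ← R3 − 44733/33086·R4.
Reading off the reduced rows gives x_1 = -6, x_2 = -6, x_3 = -2, x_4 = -5.

x_1 = -6, x_2 = -6, x_3 = -2, x_4 = -5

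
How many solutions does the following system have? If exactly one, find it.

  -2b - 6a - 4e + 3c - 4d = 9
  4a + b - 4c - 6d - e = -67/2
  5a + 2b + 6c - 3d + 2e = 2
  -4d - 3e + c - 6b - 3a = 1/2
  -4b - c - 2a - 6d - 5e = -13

Row-reduce the augmented matrix:
R1 ← R1 / (-6).
R2 ← R2 − 4·R1.
R3 ← R3 − 5·R1.
R4 ← R4 + 3·R1.
R5 ← R5 + 2·R1.
R2 ← R2 / (-1/3).
R1 ← R1 − 1/3·R2.
R3 ← R3 − 1/3·R2.
R4 ← R4 + 5·R2.
R5 ← R5 + 10/3·R2.
R3 ← R3 / (13/2).
R1 ← R1 + 5/2·R3.
R2 ← R2 − 6·R3.
R4 ← R4 − 59/2·R3.
R5 ← R5 − 18·R3.
R4 ← R4 / (2549/13).
R1 ← R1 + 179/13·R4.
R2 ← R2 − 518/13·R4.
R3 ← R3 + 30/13·R4.
R5 ← R5 − 1606/13·R4.
R5 ← R5 / (-3757/2549).
R1 ← R1 − 1179/2549·R5.
R2 ← R2 − 77/2549·R5.
R3 ← R3 − 340/2549·R5.
R4 ← R4 − 997/2549·R5.
Reading off the reduced rows gives a = -3/2, b = -1/2, c = 3, d = 5/2, e = 0.

a = -3/2, b = -1/2, c = 3, d = 5/2, e = 0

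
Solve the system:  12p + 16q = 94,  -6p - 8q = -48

no solution

Row-reduce:
R1 ← R1 / (12).
R2 ← R2 + 6·R1.
Row 2 reduces to 0 = -1, a contradiction. The system is inconsistent.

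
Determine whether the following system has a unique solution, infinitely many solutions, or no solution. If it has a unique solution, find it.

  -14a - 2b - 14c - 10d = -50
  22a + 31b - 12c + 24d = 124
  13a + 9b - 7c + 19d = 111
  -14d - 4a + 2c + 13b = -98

Row-reduce:
R1 ← R1 / (-14).
R2 ← R2 − 22·R1.
R3 ← R3 − 13·R1.
R4 ← R4 + 4·R1.
R2 ← R2 / (195/7).
R1 ← R1 − 1/7·R2.
R3 ← R3 − 50/7·R2.
R4 ← R4 − 95/7·R2.
R3 ← R3 / (-440/39).
R1 ← R1 − 229/195·R3.
R2 ← R2 + 238/195·R3.
R4 ← R4 − 880/39·R3.
Rank is 3 with 4 unknowns, leaving d free.

infinitely many solutions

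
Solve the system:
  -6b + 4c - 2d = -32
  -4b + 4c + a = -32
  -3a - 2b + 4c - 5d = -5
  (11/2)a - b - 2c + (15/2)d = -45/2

no solution

Row-reduce:
Swap R1 and R2.
R3 ← R3 + 3·R1.
R4 ← R4 − 11/2·R1.
R2 ← R2 / (-6).
R1 ← R1 + 4·R2.
R3 ← R3 + 14·R2.
R4 ← R4 − 21·R2.
R3 ← R3 / (20/3).
R1 ← R1 − 4/3·R3.
R2 ← R2 + 2/3·R3.
R4 ← R4 + 10·R3.
Row 4 reduces to 0 = 2, a contradiction. The system is inconsistent.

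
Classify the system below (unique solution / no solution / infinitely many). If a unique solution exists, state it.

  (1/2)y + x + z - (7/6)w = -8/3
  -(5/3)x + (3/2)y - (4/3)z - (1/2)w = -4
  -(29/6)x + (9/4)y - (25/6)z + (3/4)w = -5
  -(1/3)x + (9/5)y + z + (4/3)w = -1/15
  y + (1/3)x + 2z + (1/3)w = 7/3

Row-reduce:
R2 ← R2 + 5/3·R1.
R3 ← R3 + 29/6·R1.
R4 ← R4 + 1/3·R1.
R5 ← R5 − 1/3·R1.
R2 ← R2 / (7/3).
R1 ← R1 − 1/2·R2.
R3 ← R3 − 14/3·R2.
R4 ← R4 − 59/30·R2.
R5 ← R5 − 5/6·R2.
Swap R3 and R4.
R3 ← R3 / (221/210).
R1 ← R1 − 13/14·R3.
R2 ← R2 − 1/7·R3.
R5 ← R5 − 65/42·R3.
Swap R4 and R5.
R4 ← R4 / (-48/17).
R1 ← R1 + 56/17·R4.
R2 ← R2 + 965/663·R4.
R3 ← R3 − 631/221·R4.
Row 5 reduces to 0 = -1, a contradiction. The system is inconsistent.

no solution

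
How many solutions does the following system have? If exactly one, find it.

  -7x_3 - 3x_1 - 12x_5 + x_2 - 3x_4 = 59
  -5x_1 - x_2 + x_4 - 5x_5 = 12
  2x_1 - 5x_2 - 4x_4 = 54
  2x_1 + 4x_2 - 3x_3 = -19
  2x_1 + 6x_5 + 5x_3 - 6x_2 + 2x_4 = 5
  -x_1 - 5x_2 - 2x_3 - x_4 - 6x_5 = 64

Row-reduce the augmented matrix:
R1 ← R1 / (-3).
R2 ← R2 + 5·R1.
R3 ← R3 − 2·R1.
R4 ← R4 − 2·R1.
R5 ← R5 − 2·R1.
R6 ← R6 + 1·R1.
R2 ← R2 / (-8/3).
R1 ← R1 + 1/3·R2.
R3 ← R3 + 13/3·R2.
R4 ← R4 − 14/3·R2.
R5 ← R5 + 16/3·R2.
R6 ← R6 + 16/3·R2.
R3 ← R3 / (-189/8).
R1 ← R1 − 7/8·R3.
R2 ← R2 + 35/8·R3.
R4 ← R4 − 51/4·R3.
R5 ← R5 + 23·R3.
R6 ← R6 + 23·R3.
Swap R4 and R5.
R4 ← R4 / (10/3).
R1 ← R1 + 1/3·R4.
R2 ← R2 − 2/3·R4.
R3 ← R3 − 2/3·R4.
R6 ← R6 − 10/3·R4.
R5 ← R5 / (7/9).
R1 ← R1 − 79/90·R5.
R2 ← R2 − 7/15·R5.
R3 ← R3 − 22/15·R5.
R4 ← R4 + 13/90·R5.
R6 reduces to 0 = 0, so the extra equation is consistent.
Reading off the reduced rows gives x_1 = 4, x_2 = -6, x_3 = 1, x_4 = -4, x_5 = -6.

x_1 = 4, x_2 = -6, x_3 = 1, x_4 = -4, x_5 = -6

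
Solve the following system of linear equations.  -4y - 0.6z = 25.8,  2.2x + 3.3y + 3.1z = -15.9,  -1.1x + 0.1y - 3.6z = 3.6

Row-reduce the augmented matrix:
Swap R1 and R2.
R1 ← R1 / (11/5).
R3 ← R3 + 11/10·R1.
R2 ← R2 / (-4).
R1 ← R1 − 3/2·R2.
R3 ← R3 − 7/4·R2.
R3 ← R3 / (-37/16).
R1 ← R1 − 521/440·R3.
R2 ← R2 − 3/20·R3.
Reading off the reduced rows gives x = 6, y = -6, z = -3.

x = 6, y = -6, z = -3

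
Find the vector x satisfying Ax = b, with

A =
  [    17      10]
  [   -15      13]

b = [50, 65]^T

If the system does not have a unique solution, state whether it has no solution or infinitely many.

x_1 = 0, x_2 = 5

Row-reduce the augmented matrix:
R1 ← R1 / (17).
R2 ← R2 + 15·R1.
R2 ← R2 / (371/17).
R1 ← R1 − 10/17·R2.
Reading off the reduced rows gives x_1 = 0, x_2 = 5.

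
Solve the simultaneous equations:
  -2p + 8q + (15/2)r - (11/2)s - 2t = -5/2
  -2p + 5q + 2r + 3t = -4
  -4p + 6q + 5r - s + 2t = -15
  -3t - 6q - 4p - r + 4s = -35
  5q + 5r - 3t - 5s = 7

no solution

Row-reduce:
R1 ← R1 / (-2).
R2 ← R2 + 2·R1.
R3 ← R3 + 4·R1.
R4 ← R4 + 4·R1.
R2 ← R2 / (-3).
R1 ← R1 + 4·R2.
R3 ← R3 + 10·R2.
R4 ← R4 + 22·R2.
R5 ← R5 − 5·R2.
R3 ← R3 / (25/3).
R1 ← R1 − 43/12·R3.
R2 ← R2 − 11/6·R3.
R4 ← R4 − 73/3·R3.
R5 ← R5 + 25/6·R3.
R4 ← R4 / (-1).
R1 ← R1 + 1·R4.
R3 ← R3 + 1·R4.
Row 5 reduces to 0 = 2, a contradiction. The system is inconsistent.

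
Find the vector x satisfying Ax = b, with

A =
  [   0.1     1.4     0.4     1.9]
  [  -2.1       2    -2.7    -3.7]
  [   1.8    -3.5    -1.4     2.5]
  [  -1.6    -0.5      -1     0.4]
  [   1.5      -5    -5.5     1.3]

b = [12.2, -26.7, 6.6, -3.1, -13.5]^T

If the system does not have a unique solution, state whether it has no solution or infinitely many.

Row-reduce the augmented matrix:
R1 ← R1 / (1/10).
R2 ← R2 + 21/10·R1.
R3 ← R3 − 9/5·R1.
R4 ← R4 + 8/5·R1.
R5 ← R5 − 3/2·R1.
R2 ← R2 / (157/5).
R1 ← R1 − 14·R2.
R3 ← R3 + 287/10·R2.
R4 ← R4 − 219/10·R2.
R5 ← R5 + 26·R2.
R3 ← R3 / (-2129/628).
R1 ← R1 − 229/157·R3.
R2 ← R2 − 57/314·R3.
R4 ← R4 − 4473/3140·R3.
R5 ← R5 + 2129/314·R3.
R4 ← R4 / (653087/106450).
R1 ← R1 − 36797/10645·R4.
R2 ← R2 − 13063/10645·R4.
R3 ← R3 + 4356/10645·R4.
R5 reduces to 0 = 0, so the extra equation is consistent.
Reading off the reduced rows gives x_1 = 1, x_2 = 1, x_3 = 3, x_4 = 5.

x_1 = 1, x_2 = 1, x_3 = 3, x_4 = 5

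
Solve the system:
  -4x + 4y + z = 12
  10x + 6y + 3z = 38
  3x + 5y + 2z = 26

Row-reduce:
R1 ← R1 / (-4).
R2 ← R2 − 10·R1.
R3 ← R3 − 3·R1.
R2 ← R2 / (16).
R1 ← R1 + 1·R2.
R3 ← R3 − 8·R2.
Row 3 reduces to 0 = 1, a contradiction. The system is inconsistent.

no solution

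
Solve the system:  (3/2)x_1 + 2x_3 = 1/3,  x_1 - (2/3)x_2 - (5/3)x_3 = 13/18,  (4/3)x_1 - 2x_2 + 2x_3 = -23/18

x_1 = 2/3, x_2 = 3/4, x_3 = -1/3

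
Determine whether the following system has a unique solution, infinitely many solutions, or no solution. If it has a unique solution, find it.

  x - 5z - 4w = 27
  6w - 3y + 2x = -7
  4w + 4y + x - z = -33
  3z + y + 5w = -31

Row-reduce the augmented matrix:
R2 ← R2 − 2·R1.
R3 ← R3 − 1·R1.
R2 ← R2 / (-3).
R3 ← R3 − 4·R2.
R4 ← R4 − 1·R2.
R3 ← R3 / (52/3).
R1 ← R1 + 5·R3.
R2 ← R2 + 10/3·R3.
R4 ← R4 − 19/3·R3.
R4 ← R4 / (-1/13).
R1 ← R1 − 48/13·R4.
R2 ← R2 − 6/13·R4.
R3 ← R3 − 20/13·R4.
Reading off the reduced rows gives x = 1, y = -5, z = -2, w = -4.

x = 1, y = -5, z = -2, w = -4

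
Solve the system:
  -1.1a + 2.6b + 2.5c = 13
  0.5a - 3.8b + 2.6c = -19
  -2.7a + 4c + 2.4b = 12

Row-reduce the augmented matrix:
R1 ← R1 / (-11/10).
R2 ← R2 − 1/2·R1.
R3 ← R3 + 27/10·R1.
R2 ← R2 / (-144/55).
R1 ← R1 + 26/11·R2.
R3 ← R3 + 219/55·R2.
R3 ← R3 / (-1251/160).
R1 ← R1 + 271/48·R3.
R2 ← R2 + 137/96·R3.
Reading off the reduced rows gives a = 0, b = 5, c = 0.

a = 0, b = 5, c = 0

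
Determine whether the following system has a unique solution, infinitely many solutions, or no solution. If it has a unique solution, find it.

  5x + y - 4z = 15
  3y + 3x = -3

Row-reduce:
R1 ← R1 / (5).
R2 ← R2 − 3·R1.
R2 ← R2 / (12/5).
R1 ← R1 − 1/5·R2.
Rank is 2 with 3 unknowns, leaving z free.

infinitely many solutions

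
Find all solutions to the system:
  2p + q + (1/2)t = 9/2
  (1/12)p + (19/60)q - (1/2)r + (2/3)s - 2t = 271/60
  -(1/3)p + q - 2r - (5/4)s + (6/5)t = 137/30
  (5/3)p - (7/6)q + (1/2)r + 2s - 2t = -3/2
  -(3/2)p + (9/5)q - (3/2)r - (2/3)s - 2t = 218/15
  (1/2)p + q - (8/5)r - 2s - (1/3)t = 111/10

no solution

Row-reduce:
R1 ← R1 / (2).
R2 ← R2 − 1/12·R1.
R3 ← R3 + 1/3·R1.
R4 ← R4 − 5/3·R1.
R5 ← R5 + 3/2·R1.
R6 ← R6 − 1/2·R1.
R2 ← R2 / (11/40).
R1 ← R1 − 1/2·R2.
R3 ← R3 − 7/6·R2.
R4 ← R4 + 2·R2.
R5 ← R5 − 51/20·R2.
R6 ← R6 − 3/4·R2.
R3 ← R3 / (4/33).
R1 ← R1 − 10/11·R3.
R2 ← R2 + 20/11·R3.
R4 ← R4 + 69/22·R3.
R5 ← R5 − 69/22·R3.
R6 ← R6 + 13/55·R3.
R4 ← R4 / (-9473/96).
R1 ← R1 − 235/8·R4.
R2 ← R2 + 235/4·R4.
R3 ← R3 + 1615/48·R4.
R5 ← R5 − 9473/96·R4.
R6 ← R6 + 565/48·R4.
Swap R5 and R6.
R5 ← R5 / (-11674189/2841900).
R1 ← R1 − 15677/18946·R5.
R2 ← R2 + 21881/18946·R5.
R3 ← R3 − 54451/284190·R5.
R4 ← R4 + 114204/47365·R5.
Row 6 reduces to 0 = 4, a contradiction. The system is inconsistent.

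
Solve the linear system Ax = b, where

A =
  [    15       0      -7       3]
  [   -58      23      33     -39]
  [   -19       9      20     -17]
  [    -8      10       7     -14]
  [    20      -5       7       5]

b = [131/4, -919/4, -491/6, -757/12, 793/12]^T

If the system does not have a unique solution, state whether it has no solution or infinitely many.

x_1 = 2, x_2 = -3/2, x_3 = 3/4, x_4 = 8/3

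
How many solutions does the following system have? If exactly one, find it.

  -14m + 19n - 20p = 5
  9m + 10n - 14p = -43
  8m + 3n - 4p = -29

m = -3, n = -3, p = -1

Row-reduce the augmented matrix:
R1 ← R1 / (-14).
R2 ← R2 − 9·R1.
R3 ← R3 − 8·R1.
R2 ← R2 / (311/14).
R1 ← R1 + 19/14·R2.
R3 ← R3 − 97/7·R2.
R3 ← R3 / (412/311).
R1 ← R1 + 66/311·R3.
R2 ← R2 + 376/311·R3.
Reading off the reduced rows gives m = -3, n = -3, p = -1.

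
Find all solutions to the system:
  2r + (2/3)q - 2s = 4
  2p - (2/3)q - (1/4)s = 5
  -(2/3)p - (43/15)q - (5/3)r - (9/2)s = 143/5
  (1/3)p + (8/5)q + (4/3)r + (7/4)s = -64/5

no solution

Row-reduce:
Swap R1 and R2.
R1 ← R1 / (2).
R3 ← R3 + 2/3·R1.
R4 ← R4 − 1/3·R1.
R2 ← R2 / (2/3).
R1 ← R1 + 1/3·R2.
R3 ← R3 + 139/45·R2.
R4 ← R4 − 77/45·R2.
R3 ← R3 / (38/5).
R1 ← R1 − 1·R3.
R2 ← R2 − 3·R3.
R4 ← R4 + 19/5·R3.
Row 4 reduces to 0 = 1/2, a contradiction. The system is inconsistent.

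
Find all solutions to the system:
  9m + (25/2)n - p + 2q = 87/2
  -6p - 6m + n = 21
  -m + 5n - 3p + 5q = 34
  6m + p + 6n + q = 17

no solution

Row-reduce:
R1 ← R1 / (9).
R2 ← R2 + 6·R1.
R3 ← R3 + 1·R1.
R4 ← R4 − 6·R1.
R2 ← R2 / (28/3).
R1 ← R1 − 25/18·R2.
R3 ← R3 − 115/18·R2.
R4 ← R4 + 7/3·R2.
R3 ← R3 / (61/42).
R1 ← R1 − 37/42·R3.
R2 ← R2 + 5/7·R3.
Row 4 reduces to 0 = 1/2, a contradiction. The system is inconsistent.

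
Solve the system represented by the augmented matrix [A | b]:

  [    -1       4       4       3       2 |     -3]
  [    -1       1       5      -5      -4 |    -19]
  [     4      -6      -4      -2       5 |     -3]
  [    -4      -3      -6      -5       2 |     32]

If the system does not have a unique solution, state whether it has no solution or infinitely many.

infinitely many solutions

Row-reduce:
R1 ← R1 / (-1).
R2 ← R2 + 1·R1.
R3 ← R3 − 4·R1.
R4 ← R4 + 4·R1.
R2 ← R2 / (-3).
R1 ← R1 + 4·R2.
R3 ← R3 − 10·R2.
R4 ← R4 + 19·R2.
R3 ← R3 / (46/3).
R1 ← R1 + 16/3·R3.
R2 ← R2 + 1/3·R3.
R4 ← R4 + 85/3·R3.
R4 ← R4 / (66/23).
R1 ← R1 − 43/23·R4.
R2 ← R2 − 53/23·R4.
R3 ← R3 + 25/23·R4.
Rank is 4 with 5 unknowns, leaving x_5 free.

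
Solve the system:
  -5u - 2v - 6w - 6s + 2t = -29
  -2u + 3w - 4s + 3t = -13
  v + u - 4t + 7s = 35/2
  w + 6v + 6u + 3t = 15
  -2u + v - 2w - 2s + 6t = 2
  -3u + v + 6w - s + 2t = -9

Row-reduce:
R1 ← R1 / (-5).
R2 ← R2 + 2·R1.
R3 ← R3 − 1·R1.
R4 ← R4 − 6·R1.
R5 ← R5 + 2·R1.
R6 ← R6 + 3·R1.
R2 ← R2 / (4/5).
R1 ← R1 − 2/5·R2.
R3 ← R3 − 3/5·R2.
R4 ← R4 − 18/5·R2.
R5 ← R5 − 9/5·R2.
R6 ← R6 − 11/5·R2.
R3 ← R3 / (-21/4).
R1 ← R1 + 3/2·R3.
R2 ← R2 − 27/4·R3.
R4 ← R4 + 61/2·R3.
R5 ← R5 + 47/4·R3.
R6 ← R6 + 21/4·R3.
R4 ← R4 / (-122/3).
R2 ← R2 − 7·R4.
R3 ← R3 + 4/3·R4.
R5 ← R5 + 35/3·R4.
R5 ← R5 / (277/61).
R2 ← R2 − 29/61·R5.
R3 ← R3 − 9/61·R5.
R4 ← R4 + 39/61·R5.
Row 6 reduces to 0 = -1/2, a contradiction. The system is inconsistent.

no solution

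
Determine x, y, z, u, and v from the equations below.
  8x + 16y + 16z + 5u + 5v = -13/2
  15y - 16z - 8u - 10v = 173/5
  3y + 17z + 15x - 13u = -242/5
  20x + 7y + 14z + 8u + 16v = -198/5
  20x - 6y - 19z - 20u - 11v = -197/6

x = -5/3, y = 4/3, z = -1, u = 4/5, v = -1/2

Row-reduce the augmented matrix:
R1 ← R1 / (8).
R3 ← R3 − 15·R1.
R4 ← R4 − 20·R1.
R5 ← R5 − 20·R1.
R2 ← R2 / (15).
R1 ← R1 − 2·R2.
R3 ← R3 + 27·R2.
R4 ← R4 + 33·R2.
R5 ← R5 + 46·R2.
R3 ← R3 / (-209/5).
R1 ← R1 − 62/15·R3.
R2 ← R2 + 16/15·R3.
R4 ← R4 + 306/5·R3.
R5 ← R5 + 1621/15·R3.
R4 ← R4 / (26537/836).
R1 ← R1 + 9755/5016·R4.
R2 ← R2 − 254/627·R4.
R3 ← R3 − 1471/1672·R4.
R5 ← R5 − 190819/5016·R4.
R5 ← R5 / (-245626/26537).
R1 ← R1 − 15220/26537·R5.
R2 ← R2 + 6462/26537·R5.
R3 ← R3 − 1507/26537·R5.
R4 ← R4 − 18041/26537·R5.
Reading off the reduced rows gives x = -5/3, y = 4/3, z = -1, u = 4/5, v = -1/2.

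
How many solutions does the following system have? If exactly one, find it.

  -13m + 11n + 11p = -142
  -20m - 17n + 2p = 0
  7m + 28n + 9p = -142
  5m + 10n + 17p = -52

m = 5, n = -6, p = -1

Row-reduce the augmented matrix:
R1 ← R1 / (-13).
R2 ← R2 + 20·R1.
R3 ← R3 − 7·R1.
R4 ← R4 − 5·R1.
R2 ← R2 / (-441/13).
R1 ← R1 + 11/13·R2.
R3 ← R3 − 441/13·R2.
R4 ← R4 − 185/13·R2.
Swap R3 and R4.
R3 ← R3 / (6602/441).
R1 ← R1 + 209/441·R3.
R2 ← R2 − 194/441·R3.
R4 reduces to 0 = 0, so the extra equation is consistent.
Reading off the reduced rows gives m = 5, n = -6, p = -1.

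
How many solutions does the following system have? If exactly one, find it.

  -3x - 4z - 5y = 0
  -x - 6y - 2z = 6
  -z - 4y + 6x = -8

x = -2, y = -2, z = 4

Row-reduce the augmented matrix:
R1 ← R1 / (-3).
R2 ← R2 + 1·R1.
R3 ← R3 − 6·R1.
R2 ← R2 / (-13/3).
R1 ← R1 − 5/3·R2.
R3 ← R3 + 14·R2.
R3 ← R3 / (-89/13).
R1 ← R1 − 14/13·R3.
R2 ← R2 − 2/13·R3.
Reading off the reduced rows gives x = -2, y = -2, z = 4.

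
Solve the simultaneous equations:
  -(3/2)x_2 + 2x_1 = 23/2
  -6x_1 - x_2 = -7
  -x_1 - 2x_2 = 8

Row-reduce the augmented matrix:
R1 ← R1 / (2).
R2 ← R2 + 6·R1.
R3 ← R3 + 1·R1.
R2 ← R2 / (-11/2).
R1 ← R1 + 3/4·R2.
R3 ← R3 + 11/4·R2.
R3 reduces to 0 = 0, so the extra equation is consistent.
Reading off the reduced rows gives x_1 = 2, x_2 = -5.

x_1 = 2, x_2 = -5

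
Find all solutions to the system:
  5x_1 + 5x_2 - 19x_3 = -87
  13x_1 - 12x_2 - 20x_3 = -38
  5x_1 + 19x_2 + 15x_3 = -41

Row-reduce the augmented matrix:
R1 ← R1 / (5).
R2 ← R2 − 13·R1.
R3 ← R3 − 5·R1.
R2 ← R2 / (-25).
R1 ← R1 − 1·R2.
R3 ← R3 − 14·R2.
R3 ← R3 / (6308/125).
R1 ← R1 + 328/125·R3.
R2 ← R2 + 147/125·R3.
Reading off the reduced rows gives x_1 = -2, x_2 = -4, x_3 = 3.

x_1 = -2, x_2 = -4, x_3 = 3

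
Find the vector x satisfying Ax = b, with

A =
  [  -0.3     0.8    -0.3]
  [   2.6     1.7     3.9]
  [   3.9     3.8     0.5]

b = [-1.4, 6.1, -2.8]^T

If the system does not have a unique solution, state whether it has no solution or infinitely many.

x_1 = 0, x_2 = -1, x_3 = 2

Row-reduce the augmented matrix:
R1 ← R1 / (-3/10).
R2 ← R2 − 13/5·R1.
R3 ← R3 − 39/10·R1.
R2 ← R2 / (259/30).
R1 ← R1 + 8/3·R2.
R3 ← R3 − 71/5·R2.
R3 ← R3 / (-7172/1295).
R1 ← R1 − 363/259·R3.
R2 ← R2 − 39/259·R3.
Reading off the reduced rows gives x_1 = 0, x_2 = -1, x_3 = 2.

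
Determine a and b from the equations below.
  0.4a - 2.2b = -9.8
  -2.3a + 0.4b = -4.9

Row-reduce the augmented matrix:
R1 ← R1 / (2/5).
R2 ← R2 + 23/10·R1.
R2 ← R2 / (-49/4).
R1 ← R1 + 11/2·R2.
Reading off the reduced rows gives a = 3, b = 5.

a = 3, b = 5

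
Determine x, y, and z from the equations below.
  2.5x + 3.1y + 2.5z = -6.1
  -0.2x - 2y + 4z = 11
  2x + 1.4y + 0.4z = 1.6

Row-reduce the augmented matrix:
R1 ← R1 / (5/2).
R2 ← R2 + 1/5·R1.
R3 ← R3 − 2·R1.
R2 ← R2 / (-219/125).
R1 ← R1 − 31/25·R2.
R3 ← R3 + 27/25·R2.
R3 ← R3 / (-1529/365).
R1 ← R1 − 290/73·R3.
R2 ← R2 + 175/73·R3.
Reading off the reduced rows gives x = 5, y = -6, z = 0.

x = 5, y = -6, z = 0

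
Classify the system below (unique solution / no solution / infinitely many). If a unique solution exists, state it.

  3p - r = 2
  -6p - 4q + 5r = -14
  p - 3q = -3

p = 0, q = 1, r = -2

Row-reduce the augmented matrix:
R1 ← R1 / (3).
R2 ← R2 + 6·R1.
R3 ← R3 − 1·R1.
R2 ← R2 / (-4).
R3 ← R3 + 3·R2.
R3 ← R3 / (-23/12).
R1 ← R1 + 1/3·R3.
R2 ← R2 + 3/4·R3.
Reading off the reduced rows gives p = 0, q = 1, r = -2.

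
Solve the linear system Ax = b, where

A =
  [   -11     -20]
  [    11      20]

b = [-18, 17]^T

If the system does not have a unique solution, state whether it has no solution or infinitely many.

no solution

Row-reduce:
R1 ← R1 / (-11).
R2 ← R2 − 11·R1.
Row 2 reduces to 0 = -1, a contradiction. The system is inconsistent.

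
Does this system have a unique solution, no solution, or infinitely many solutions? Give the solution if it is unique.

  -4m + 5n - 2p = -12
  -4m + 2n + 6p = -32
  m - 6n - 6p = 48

Row-reduce the augmented matrix:
R1 ← R1 / (-4).
R2 ← R2 + 4·R1.
R3 ← R3 − 1·R1.
R2 ← R2 / (-3).
R1 ← R1 + 5/4·R2.
R3 ← R3 + 19/4·R2.
R3 ← R3 / (-115/6).
R1 ← R1 + 17/6·R3.
R2 ← R2 + 8/3·R3.
Reading off the reduced rows gives m = 0, n = -4, p = -4.

m = 0, n = -4, p = -4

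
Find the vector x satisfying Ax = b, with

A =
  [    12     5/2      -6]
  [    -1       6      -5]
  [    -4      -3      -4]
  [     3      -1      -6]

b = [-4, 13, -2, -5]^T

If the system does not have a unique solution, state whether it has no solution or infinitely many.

Row-reduce:
R1 ← R1 / (12).
R2 ← R2 + 1·R1.
R3 ← R3 + 4·R1.
R4 ← R4 − 3·R1.
R2 ← R2 / (149/24).
R1 ← R1 − 5/24·R2.
R3 ← R3 + 13/6·R2.
R4 ← R4 + 13/8·R2.
R3 ← R3 / (-1180/149).
R1 ← R1 + 47/149·R3.
R2 ← R2 + 132/149·R3.
R4 ← R4 + 885/149·R3.
Row 4 reduces to 0 = -3/2, a contradiction. The system is inconsistent.

no solution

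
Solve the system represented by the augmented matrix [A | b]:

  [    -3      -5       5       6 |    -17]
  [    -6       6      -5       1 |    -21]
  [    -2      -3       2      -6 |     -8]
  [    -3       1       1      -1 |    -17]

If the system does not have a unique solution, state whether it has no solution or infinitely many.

Row-reduce the augmented matrix:
R1 ← R1 / (-3).
R2 ← R2 + 6·R1.
R3 ← R3 + 2·R1.
R4 ← R4 + 3·R1.
R2 ← R2 / (16).
R1 ← R1 − 5/3·R2.
R3 ← R3 − 1/3·R2.
R4 ← R4 − 6·R2.
R3 ← R3 / (-49/48).
R1 ← R1 + 5/48·R3.
R2 ← R2 + 15/16·R3.
R4 ← R4 − 13/8·R3.
R4 ← R4 / (-129/7).
R1 ← R1 − 1/7·R4.
R2 ← R2 − 58/7·R4.
R3 ← R3 − 67/7·R4.
Reading off the reduced rows gives x_1 = 4, x_2 = -2, x_3 = -3, x_4 = 0.

x_1 = 4, x_2 = -2, x_3 = -3, x_4 = 0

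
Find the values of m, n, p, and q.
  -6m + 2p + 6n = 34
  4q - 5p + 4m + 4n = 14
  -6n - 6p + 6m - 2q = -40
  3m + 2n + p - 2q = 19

m = 1, n = 6, p = 2, q = -1

Row-reduce the augmented matrix:
R1 ← R1 / (-6).
R2 ← R2 − 4·R1.
R3 ← R3 − 6·R1.
R4 ← R4 − 3·R1.
R2 ← R2 / (8).
R1 ← R1 + 1·R2.
R4 ← R4 − 5·R2.
R3 ← R3 / (-4).
R1 ← R1 + 19/24·R3.
R2 ← R2 + 11/24·R3.
R4 ← R4 − 103/24·R3.
R4 ← R4 / (-319/48).
R1 ← R1 − 43/48·R4.
R2 ← R2 − 35/48·R4.
R3 ← R3 − 1/2·R4.
Reading off the reduced rows gives m = 1, n = 6, p = 2, q = -1.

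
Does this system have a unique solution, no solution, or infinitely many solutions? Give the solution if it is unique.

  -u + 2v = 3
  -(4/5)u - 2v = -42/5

Row-reduce the augmented matrix:
R1 ← R1 / (-1).
R2 ← R2 + 4/5·R1.
R2 ← R2 / (-18/5).
R1 ← R1 + 2·R2.
Reading off the reduced rows gives u = 3, v = 3.

u = 3, v = 3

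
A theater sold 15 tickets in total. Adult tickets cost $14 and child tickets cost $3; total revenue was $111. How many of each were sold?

Let a = adult tickets, c = child tickets.
  a + c = 15
  14a + 3c = 111
Row-reduce the augmented matrix:
R2 ← R2 − 14·R1.
R2 ← R2 / (-11).
R1 ← R1 − 1·R2.
Reading off the reduced rows gives a = 6, c = 9.

adult tickets: 6, child tickets: 9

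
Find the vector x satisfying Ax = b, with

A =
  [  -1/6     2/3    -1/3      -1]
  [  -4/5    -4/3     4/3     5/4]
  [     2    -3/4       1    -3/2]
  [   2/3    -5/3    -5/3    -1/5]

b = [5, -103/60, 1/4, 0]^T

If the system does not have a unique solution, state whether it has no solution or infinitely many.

Row-reduce the augmented matrix:
R1 ← R1 / (-1/6).
R2 ← R2 + 4/5·R1.
R3 ← R3 − 2·R1.
R4 ← R4 − 2/3·R1.
R2 ← R2 / (-68/15).
R1 ← R1 + 4·R2.
R3 ← R3 − 29/4·R2.
R4 ← R4 − 1·R2.
R3 ← R3 / (115/68).
R1 ← R1 + 10/17·R3.
R2 ← R2 + 11/17·R3.
R4 ← R4 + 40/17·R3.
R4 ← R4 / (-15063/1840).
R1 ← R1 + 123/184·R4.
R2 ← R2 + 1287/460·R4.
R3 ← R3 + 4161/1840·R4.
Reading off the reduced rows gives x_1 = -4, x_2 = -1, x_3 = 0, x_4 = -5.

x_1 = -4, x_2 = -1, x_3 = 0, x_4 = -5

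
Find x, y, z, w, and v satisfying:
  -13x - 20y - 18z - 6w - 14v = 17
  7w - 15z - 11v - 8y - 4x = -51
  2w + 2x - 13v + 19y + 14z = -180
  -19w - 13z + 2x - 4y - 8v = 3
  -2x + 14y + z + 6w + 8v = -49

Row-reduce the augmented matrix:
R1 ← R1 / (-13).
R2 ← R2 + 4·R1.
R3 ← R3 − 2·R1.
R4 ← R4 − 2·R1.
R5 ← R5 + 2·R1.
R2 ← R2 / (-24/13).
R1 ← R1 − 20/13·R2.
R3 ← R3 − 207/13·R2.
R4 ← R4 + 92/13·R2.
R5 ← R5 − 222/13·R2.
R3 ← R3 / (-563/8).
R1 ← R1 + 13/2·R3.
R2 ← R2 − 41/8·R3.
R4 ← R4 − 41/2·R3.
R5 ← R5 + 335/4·R3.
R4 ← R4 / (-52856/1689).
R1 ← R1 − 1160/1689·R4.
R2 ← R2 − 1424/1689·R4.
R3 ← R3 + 619/563·R4.
R5 ← R5 + 1875/563·R4.
R5 ← R5 / (1880867/52856).
R1 ← R1 − 13909/6607·R5.
R2 ← R2 + 12133/6607·R5.
R3 ← R3 − 65371/52856·R5.
R4 ← R4 − 9675/52856·R5.
Reading off the reduced rows gives x = 1, y = -6, z = 1, w = -2, v = 6.

x = 1, y = -6, z = 1, w = -2, v = 6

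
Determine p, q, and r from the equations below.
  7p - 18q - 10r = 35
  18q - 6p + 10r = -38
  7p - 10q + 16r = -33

Row-reduce the augmented matrix:
R1 ← R1 / (7).
R2 ← R2 + 6·R1.
R3 ← R3 − 7·R1.
R2 ← R2 / (18/7).
R1 ← R1 + 18/7·R2.
R3 ← R3 − 8·R2.
R3 ← R3 / (194/9).
R2 ← R2 − 5/9·R3.
Reading off the reduced rows gives p = -3, q = -2, r = -2.

p = -3, q = -2, r = -2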